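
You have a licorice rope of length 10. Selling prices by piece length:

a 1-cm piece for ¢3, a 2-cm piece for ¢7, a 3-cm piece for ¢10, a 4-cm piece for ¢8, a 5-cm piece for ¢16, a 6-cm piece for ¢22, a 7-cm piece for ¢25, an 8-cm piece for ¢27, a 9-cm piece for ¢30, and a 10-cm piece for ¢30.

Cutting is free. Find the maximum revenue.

36

Let v[k] be the best obtainable value from length k. For each k, try every first piece i and keep the best of price[i] + v[k−i].
v[1] = 3
v[2] = max(3+3, 7+0) = 7
v[3] = max(3+7, 7+3, 10+0) = 10
v[4] = max(3+10, 7+7, 10+3, 8+0) = 14
v[5] = max(3+14, 7+10, 10+7, 8+3, 16+0) = 17
v[6] = max(3+17, 7+14, 10+10, 8+7, 16+3, 22+0) = 22
v[7] = max(3+22, 7+17, 10+14, …, 22+3, 25+0) = 25
v[8] = max(3+25, 7+22, 10+17, …, 25+3, 27+0) = 29
v[9] = max(3+29, 7+25, 10+22, …, 27+3, 30+0) = 32
v[10] = max(3+32, 7+29, 10+25, …, 30+3, 30+0) = 36
One optimal cutting: 6 + 2 + 2 → ¢22 + ¢7 + ¢7 = ¢36.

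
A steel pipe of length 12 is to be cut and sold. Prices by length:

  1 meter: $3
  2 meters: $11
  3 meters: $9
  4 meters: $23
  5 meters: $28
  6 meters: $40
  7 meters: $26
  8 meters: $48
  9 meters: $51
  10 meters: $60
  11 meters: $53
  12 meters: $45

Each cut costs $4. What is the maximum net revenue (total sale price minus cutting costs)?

76

Let net[k] be the best obtainable value from length k. For each k, try every first piece i and keep the best of price[i] + net[k−i] minus the 4 cut fee when i<k.
net[1] = 3
net[2] = max(3+3-4, 11+0) = 11
net[3] = max(3+11-4, 11+3-4, 9+0) = 10
net[4] = max(3+10-4, 11+11-4, 9+3-4, 23+0) = 23
net[5] = max(3+23-4, 11+10-4, 9+11-4, 23+3-4, 28+0) = 28
net[6] = max(3+28-4, 11+23-4, 9+10-4, 23+11-4, 28+3-4, 40+0) = 40
net[7] = max(3+40-4, 11+28-4, 9+23-4, …, 40+3-4, 26+0) = 39
net[8] = max(3+39-4, 11+40-4, 9+28-4, …, 26+3-4, 48+0) = 48
net[9] = max(3+48-4, 11+39-4, 9+40-4, …, 48+3-4, 51+0) = 51
net[10] = max(3+51-4, 11+48-4, 9+39-4, …, 51+3-4, 60+0) = 60
net[11] = max(3+60-4, 11+51-4, 9+48-4, …, 60+3-4, 53+0) = 64
net[12] = max(3+64-4, 11+60-4, 9+51-4, …, 53+3-4, 45+0) = 76
One optimal plan: pieces 6 + 6 (1 cut) → $80 − $4 = $76.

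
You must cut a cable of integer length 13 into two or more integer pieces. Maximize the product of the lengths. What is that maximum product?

108

Fill m[k] for k=2..13: at each k try every first piece i and multiply by the better of (k−i) uncut or m[k−i].
m[2] = 1×max(1,0) = 1×1 = 1
m[3] = 1×max(2,1) = 1×2 = 2
m[4] = 2×max(2,1) = 2×2 = 4
m[5] = 2×max(3,2) = 2×3 = 6
m[6] = 3×max(3,2) = 3×3 = 9
m[7] = 2×max(5,6) = 2×6 = 12
m[8] = 2×max(6,9) = 2×9 = 18
m[9] = 3×max(6,9) = 3×9 = 27
m[10] = 2×max(8,18) = 2×18 = 36
m[11] = 2×max(9,27) = 2×27 = 54
m[12] = 3×max(9,27) = 3×27 = 81
m[13] = 2×max(11,54) = 2×54 = 108
One optimal split: 3 + 3 + 3 + 2 + 2; product 3×3×3×2×2 = 108.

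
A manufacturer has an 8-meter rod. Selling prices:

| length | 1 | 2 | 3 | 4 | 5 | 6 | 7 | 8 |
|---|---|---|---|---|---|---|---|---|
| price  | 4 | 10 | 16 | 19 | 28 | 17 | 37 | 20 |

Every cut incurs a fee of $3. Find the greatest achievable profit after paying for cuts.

41

Consider every possible first cut. v[k] is the best of p[i]+v[k−i] over all sellable i≤k, charging 3 whenever i<k.
v[1] = 4
v[2] = 10
v[3] = 16
v[4] = 19
v[5] = 28
v[6] = 29  (first piece 1, then v[5]=28)
v[7] = 37
v[8] = 41  (first piece 3, then v[5]=28)
One optimal plan: pieces 5 + 3 (1 cut) → $44 − $3 = $41.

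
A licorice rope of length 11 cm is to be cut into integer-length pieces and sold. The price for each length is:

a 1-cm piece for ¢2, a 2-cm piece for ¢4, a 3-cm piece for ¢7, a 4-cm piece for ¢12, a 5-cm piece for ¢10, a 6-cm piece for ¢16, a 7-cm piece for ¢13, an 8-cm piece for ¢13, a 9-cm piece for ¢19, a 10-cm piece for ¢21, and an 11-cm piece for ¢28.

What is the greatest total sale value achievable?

Consider every possible first cut. r[k] is the best of p[i]+r[k−i] over all sellable i≤k.
r[1] = 2
r[2] = max(2+2, 4+0) = 4
r[3] = max(2+4, 4+2, 7+0) = 7
r[4] = max(2+7, 4+4, 7+2, 12+0) = 12
r[5] = max(2+12, 4+7, 7+4, 12+2, 10+0) = 14
r[6] = max(2+14, 4+12, 7+7, 12+4, 10+2, 16+0) = 16
r[7] = max(2+16, 4+14, 7+12, …, 16+2, 13+0) = 19
r[8] = max(2+19, 4+16, 7+14, …, 13+2, 13+0) = 24
r[9] = max(2+24, 4+19, 7+16, …, 13+2, 19+0) = 26
r[10] = max(2+26, 4+24, 7+19, …, 19+2, 21+0) = 28
r[11] = max(2+28, 4+26, 7+24, …, 21+2, 28+0) = 31
One optimal cutting: 4 + 4 + 3 → ¢12 + ¢12 + ¢7 = ¢31.

31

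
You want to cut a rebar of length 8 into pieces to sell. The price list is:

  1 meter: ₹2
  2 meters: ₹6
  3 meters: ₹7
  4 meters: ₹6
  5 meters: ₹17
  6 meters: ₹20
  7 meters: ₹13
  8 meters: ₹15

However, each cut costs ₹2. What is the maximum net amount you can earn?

Consider every possible first cut. r[k] is the best of p[i]+r[k−i] over all sellable i≤k, charging 2 whenever i<k.
r[1] = 2
r[2] = 6
r[3] = 7
r[4] = 10  (first piece 2, then r[2]=6)
r[5] = 17
r[6] = 20
r[7] = 21  (first piece 2, then r[5]=17)
r[8] = 24  (first piece 2, then r[6]=20)
One optimal plan: pieces 6 + 2 (1 cut) → ₹26 − ₹2 = ₹24.

24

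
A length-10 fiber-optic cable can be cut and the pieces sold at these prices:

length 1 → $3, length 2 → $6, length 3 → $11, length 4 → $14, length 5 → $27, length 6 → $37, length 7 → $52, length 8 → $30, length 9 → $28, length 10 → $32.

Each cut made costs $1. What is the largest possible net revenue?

62

Consider every possible first cut. net[k] is the best of p[i]+net[k−i] over all sellable i≤k, charging 1 whenever i<k.
net[1] = 3
net[2] = 6
net[3] = 11
net[4] = 14
net[5] = 27
net[6] = 37
net[7] = 52
net[8] = 54  (first piece 1, then net[7]=52)
net[9] = 57  (first piece 2, then net[7]=52)
net[10] = 62  (first piece 3, then net[7]=52)
One optimal plan: pieces 7 + 3 (1 cut) → $63 − $1 = $62.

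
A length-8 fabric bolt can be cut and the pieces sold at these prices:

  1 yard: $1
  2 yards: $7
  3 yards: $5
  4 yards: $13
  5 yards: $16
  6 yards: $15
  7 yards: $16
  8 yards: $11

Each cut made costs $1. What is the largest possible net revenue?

25

Consider every possible first cut. v[k] is the best of p[i]+v[k−i] over all sellable i≤k, charging 1 whenever i<k.
v[1] = 1
v[2] = max(1+1-1, 7+0) = 7
v[3] = max(1+7-1, 7+1-1, 5+0) = 7
v[4] = max(1+7-1, 7+7-1, 5+1-1, 13+0) = 13
v[5] = max(1+13-1, 7+7-1, 5+7-1, 13+1-1, 16+0) = 16
v[6] = max(1+16-1, 7+13-1, 5+7-1, 13+7-1, 16+1-1, 15+0) = 19
v[7] = max(1+19-1, 7+16-1, 5+13-1, …, 15+1-1, 16+0) = 22
v[8] = max(1+22-1, 7+19-1, 5+16-1, …, 16+1-1, 11+0) = 25
One optimal plan: pieces 2 + 2 + 2 + 2 (3 cuts) → $28 − $3 = $25.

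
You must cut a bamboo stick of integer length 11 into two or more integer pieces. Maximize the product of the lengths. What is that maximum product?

54

Define m[k] = max over 1≤i<k of i · max(k−i, m[k−i]); the inner max lets the remainder stay uncut if that's better.
m[2] = 1·max(1,0) = 1·1 = 1
m[3] = max(1·2, 2·1) = 2
m[4] = max(1·3, 2·2, 3·1) = 4
m[5] = max(1·4, 2·3, 3·2, 4·1) = 6
m[6] = max(1·6, 2·4, 3·3, 4·2, 5·1) = 9
m[7] = max(1·9, 2·6, 3·4, 4·3, 5·2, 6·1) = 12
m[8] = max(1·12, 2·9, 3·6, …, 6·2, 7·1) = 18
m[9] = max(1·18, 2·12, 3·9, …, 7·2, 8·1) = 27
m[10] = max(1·27, 2·18, 3·12, …, 8·2, 9·1) = 36
m[11] = max(1·36, 2·27, 3·18, …, 9·2, 10·1) = 54
One optimal split: 3 + 3 + 3 + 2; product 3·3·3·2 = 54.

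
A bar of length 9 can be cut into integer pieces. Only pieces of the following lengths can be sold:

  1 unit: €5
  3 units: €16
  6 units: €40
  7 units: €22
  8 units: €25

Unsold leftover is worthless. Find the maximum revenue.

Consider every possible first cut. r[k] is the best of p[i]+r[k−i] over all sellable i≤k.
r[1] = 5
r[2] = 10  (first piece 1, then r[1]=5)
r[3] = max(5+10, 16+0) = 16
r[4] = max(5+16, 16+5) = 21
r[5] = max(5+21, 16+10) = 26
r[6] = max(5+26, 16+16, 40+0) = 40
r[7] = max(5+40, 16+21, 40+5, 22+0) = 45
r[8] = max(5+45, 16+26, 40+10, 22+5, 25+0) = 50
r[9] = max(5+50, 16+40, 40+16, 22+10, 25+5) = 56
One optimal cutting: 6 + 3 → €56.

56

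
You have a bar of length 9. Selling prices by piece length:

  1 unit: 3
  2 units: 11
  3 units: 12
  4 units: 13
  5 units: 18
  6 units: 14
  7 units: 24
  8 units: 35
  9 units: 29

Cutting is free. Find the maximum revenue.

47

Let v[k] be the best obtainable value from length k. For each k, try every first piece i and keep the best of price[i] + v[k−i].
v[1] = 3
v[2] = max(3+3, 11+0) = 11
v[3] = max(3+11, 11+3, 12+0) = 14
v[4] = max(3+14, 11+11, 12+3, 13+0) = 22
v[5] = max(3+22, 11+14, 12+11, 13+3, 18+0) = 25
v[6] = max(3+25, 11+22, 12+14, 13+11, 18+3, 14+0) = 33
v[7] = max(3+33, 11+25, 12+22, …, 14+3, 24+0) = 36
v[8] = max(3+36, 11+33, 12+25, …, 24+3, 35+0) = 44
v[9] = max(3+44, 11+36, 12+33, …, 35+3, 29+0) = 47
One optimal cutting: 2 + 2 + 2 + 2 + 1 → 11 + 11 + 11 + 11 + 3 = 47.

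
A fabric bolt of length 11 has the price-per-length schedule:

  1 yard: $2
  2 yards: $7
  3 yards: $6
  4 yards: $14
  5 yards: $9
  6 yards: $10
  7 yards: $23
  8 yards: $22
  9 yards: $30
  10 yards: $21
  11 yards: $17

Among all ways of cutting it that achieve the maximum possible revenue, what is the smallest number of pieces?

2

Consider every possible first cut. r[k] is the best of p[i]+r[k−i] over all sellable i≤k.
r[1] = 2
r[2] = max(2+2, 7+0) = 7
r[3] = max(2+7, 7+2, 6+0) = 9
r[4] = max(2+9, 7+7, 6+2, 14+0) = 14
r[5] = max(2+14, 7+9, 6+7, 14+2, 9+0) = 16
r[6] = max(2+16, 7+14, 6+9, 14+7, 9+2, 10+0) = 21
r[7] = max(2+21, 7+16, 6+14, …, 10+2, 23+0) = 23
r[8] = max(2+23, 7+21, 6+16, …, 23+2, 22+0) = 28
r[9] = max(2+28, 7+23, 6+21, …, 22+2, 30+0) = 30
r[10] = max(2+30, 7+28, 6+23, …, 30+2, 21+0) = 35
r[11] = max(2+35, 7+30, 6+28, …, 21+2, 17+0) = 37
Maximum revenue is $37.
Now minimize piece count subject to staying optimal: for each k, pieces[k] = 1 + min over i with p[i]+r[k−i]=r[k] of pieces[k−i].
pieces[8] = 2
pieces[9] = 1
pieces[10] = 3
pieces[11] = 2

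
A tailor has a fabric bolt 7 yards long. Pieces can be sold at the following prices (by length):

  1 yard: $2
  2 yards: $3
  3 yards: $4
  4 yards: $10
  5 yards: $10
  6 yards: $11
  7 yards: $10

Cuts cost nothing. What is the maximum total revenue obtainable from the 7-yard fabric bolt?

16

Let r[k] be the best obtainable value from length k. For each k, try every first piece i and keep the best of price[i] + r[k−i].
r[1] = 2
r[2] = 4  (first piece 1, then r[1]=2)
r[3] = 6  (first piece 1, then r[2]=4)
r[4] = 10
r[5] = 12  (first piece 1, then r[4]=10)
r[6] = 14  (first piece 1, then r[5]=12)
r[7] = 16  (first piece 1, then r[6]=14)
One optimal cutting: 4 + 1 + 1 + 1 → $10 + $2 + $2 + $2 = $16.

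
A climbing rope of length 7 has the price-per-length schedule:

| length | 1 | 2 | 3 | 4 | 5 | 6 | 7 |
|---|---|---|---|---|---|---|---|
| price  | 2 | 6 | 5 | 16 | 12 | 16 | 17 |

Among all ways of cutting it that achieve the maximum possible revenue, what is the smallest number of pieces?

3

Consider every possible first cut. r[k] is the best of p[i]+r[k−i] over all sellable i≤k.
r[1] = 2
r[2] = 6
r[3] = 8  (first piece 1, then r[2]=6)
r[4] = 16
r[5] = 18  (first piece 1, then r[4]=16)
r[6] = 22  (first piece 2, then r[4]=16)
r[7] = 24  (first piece 1, then r[6]=22)
Maximum revenue is €24.
Now minimize piece count subject to staying optimal: for each k, pieces[k] = 1 + min over i with p[i]+r[k−i]=r[k] of pieces[k−i].
pieces[4] = 1
pieces[5] = 2
pieces[6] = 2
pieces[7] = 3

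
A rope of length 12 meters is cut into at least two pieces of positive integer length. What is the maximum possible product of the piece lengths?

Fill m[k] for k=2..12: at each k try every first piece i and multiply by the better of (k−i) uncut or m[k−i].
Small cases: m[2]=1, m[3]=2, m[4]=4, m[5]=6, m[6]=9, m[7]=12.
m[8] = max(1·12, 2·9, 3·6, …, 6·2, 7·1) = 18
m[9] = max(1·18, 2·12, 3·9, …, 7·2, 8·1) = 27
m[10] = max(1·27, 2·18, 3·12, …, 8·2, 9·1) = 36
m[11] = max(1·36, 2·27, 3·18, …, 9·2, 10·1) = 54
m[12] = max(1·54, 2·36, 3·27, …, 10·2, 11·1) = 81
One optimal split: 3 + 3 + 3 + 3; product 3·3·3·3 = 81.

81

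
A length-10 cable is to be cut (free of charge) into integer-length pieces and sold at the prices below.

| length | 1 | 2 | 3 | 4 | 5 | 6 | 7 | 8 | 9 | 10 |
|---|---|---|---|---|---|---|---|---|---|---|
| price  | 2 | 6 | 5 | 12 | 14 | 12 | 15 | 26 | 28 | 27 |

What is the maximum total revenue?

Build v[k] bottom-up: v[k] = max over allowed piece i of (p[i] + v[k−i]).
v[1] = 2
v[2] = max(2+2, 6+0) = 6
v[3] = max(2+6, 6+2, 5+0) = 8
v[4] = max(2+8, 6+6, 5+2, 12+0) = 12
v[5] = max(2+12, 6+8, 5+6, 12+2, 14+0) = 14
v[6] = max(2+14, 6+12, 5+8, 12+6, 14+2, 12+0) = 18
v[7] = max(2+18, 6+14, 5+12, …, 12+2, 15+0) = 20
v[8] = max(2+20, 6+18, 5+14, …, 15+2, 26+0) = 26
v[9] = max(2+26, 6+20, 5+18, …, 26+2, 28+0) = 28
v[10] = max(2+28, 6+26, 5+20, …, 28+2, 27+0) = 32
One optimal cutting: 8 + 2 → 26 + 6 = 32.

32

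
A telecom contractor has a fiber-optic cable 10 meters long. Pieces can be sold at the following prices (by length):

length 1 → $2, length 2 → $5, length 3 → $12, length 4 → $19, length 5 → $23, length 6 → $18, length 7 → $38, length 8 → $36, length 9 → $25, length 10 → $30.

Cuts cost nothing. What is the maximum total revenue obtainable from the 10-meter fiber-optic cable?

Let best[k] be the best obtainable value from length k. For each k, try every first piece i and keep the best of price[i] + best[k−i].
best[1] = 2
best[2] = 5
best[3] = 12
best[4] = 19
best[5] = 23
best[6] = 25  (first piece 1, then best[5]=23)
best[7] = 38
best[8] = 40  (first piece 1, then best[7]=38)
best[9] = 43  (first piece 2, then best[7]=38)
best[10] = 50  (first piece 3, then best[7]=38)
One optimal cutting: 7 + 3 → $38 + $12 = $50.

50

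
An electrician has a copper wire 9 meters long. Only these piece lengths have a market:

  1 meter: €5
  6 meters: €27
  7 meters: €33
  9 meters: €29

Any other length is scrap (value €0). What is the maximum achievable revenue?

Build best[k] bottom-up: best[k] = max over allowed piece i of (p[i] + best[k−i]).
best[1] = 5
best[2] = 10  (first piece 1, then best[1]=5)
best[3] = 15  (first piece 1, then best[2]=10)
best[4] = 20  (first piece 1, then best[3]=15)
best[5] = 25  (first piece 1, then best[4]=20)
best[6] = 30  (first piece 1, then best[5]=25)
best[7] = 35  (first piece 1, then best[6]=30)
best[8] = 40  (first piece 1, then best[7]=35)
best[9] = 45  (first piece 1, then best[8]=40)
One optimal cutting: 1 + 1 + 1 + 1 + 1 + 1 + 1 + 1 + 1 → €45.

45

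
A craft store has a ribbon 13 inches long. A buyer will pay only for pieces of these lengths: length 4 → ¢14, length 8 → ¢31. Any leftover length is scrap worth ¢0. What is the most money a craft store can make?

45

Let best[k] be the best obtainable value from length k. For each k, try every first piece i and keep the best of price[i] + best[k−i].
best[1] = 0
best[2] = 0
best[3] = 0
best[4] = 14
best[5] = 14
best[6] = 14
best[7] = 14
best[8] = max(14+14, 31+0) = 31
best[9] = max(14+14, 31+0) = 31
best[10] = max(14+14, 31+0) = 31
best[11] = max(14+14, 31+0) = 31
best[12] = max(14+31, 31+14) = 45
best[13] = max(14+31, 31+14) = 45
One optimal cutting: pieces 8 + 4 with 1 inch of scrap → ¢45.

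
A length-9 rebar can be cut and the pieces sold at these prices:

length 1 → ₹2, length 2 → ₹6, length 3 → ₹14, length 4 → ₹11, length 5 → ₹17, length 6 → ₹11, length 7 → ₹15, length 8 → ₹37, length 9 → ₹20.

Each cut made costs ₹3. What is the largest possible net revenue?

36

Let v[k] be the best obtainable value from length k. For each k, try every first piece i and keep the best of price[i] + v[k−i] minus the 3 cut fee when i<k.
v[1] = 2
v[2] = 6
v[3] = 14
v[4] = 13  (first piece 1, then v[3]=14)
v[5] = 17  (first piece 2, then v[3]=14)
v[6] = 25  (first piece 3, then v[3]=14)
v[7] = 24  (first piece 1, then v[6]=25)
v[8] = 37
v[9] = 36  (first piece 1, then v[8]=37)
One optimal plan: pieces 8 + 1 (1 cut) → ₹39 − ₹3 = ₹36.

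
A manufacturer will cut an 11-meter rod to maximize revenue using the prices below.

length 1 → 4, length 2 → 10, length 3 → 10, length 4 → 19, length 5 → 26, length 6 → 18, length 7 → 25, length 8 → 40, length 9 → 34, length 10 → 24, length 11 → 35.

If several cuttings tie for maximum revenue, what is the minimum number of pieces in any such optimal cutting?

3

Let r[k] be the best obtainable value from length k. For each k, try every first piece i and keep the best of price[i] + r[k−i].
r[1] = 4
r[2] = max(4+4, 10+0) = 10
r[3] = max(4+10, 10+4, 10+0) = 14
r[4] = max(4+14, 10+10, 10+4, 19+0) = 20
r[5] = max(4+20, 10+14, 10+10, 19+4, 26+0) = 26
r[6] = max(4+26, 10+20, 10+14, 19+10, 26+4, 18+0) = 30
r[7] = max(4+30, 10+26, 10+20, …, 18+4, 25+0) = 36
r[8] = max(4+36, 10+30, 10+26, …, 25+4, 40+0) = 40
r[9] = max(4+40, 10+36, 10+30, …, 40+4, 34+0) = 46
r[10] = max(4+46, 10+40, 10+36, …, 34+4, 24+0) = 52
r[11] = max(4+52, 10+46, 10+40, …, 24+4, 35+0) = 56
Maximum revenue is 56.
Now minimize piece count subject to staying optimal: for each k, pieces[k] = 1 + min over i with p[i]+r[k−i]=r[k] of pieces[k−i].
pieces[8] = 1
pieces[9] = 3
pieces[10] = 2
pieces[11] = 3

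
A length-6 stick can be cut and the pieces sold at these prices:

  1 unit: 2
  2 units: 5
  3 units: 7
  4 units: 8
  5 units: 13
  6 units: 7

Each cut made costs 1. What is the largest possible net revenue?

14

Build r[k] bottom-up: r[k] = max over allowed piece i of (p[i] + r[k−i]) − 1 per cut.
r[1] = 2
r[2] = max(2+2-1, 5+0) = 5
r[3] = max(2+5-1, 5+2-1, 7+0) = 7
r[4] = max(2+7-1, 5+5-1, 7+2-1, 8+0) = 9
r[5] = max(2+9-1, 5+7-1, 7+5-1, 8+2-1, 13+0) = 13
r[6] = max(2+13-1, 5+9-1, 7+7-1, 8+5-1, 13+2-1, 7+0) = 14
One optimal plan: pieces 5 + 1 (1 cut) → 15 − 1 = 14.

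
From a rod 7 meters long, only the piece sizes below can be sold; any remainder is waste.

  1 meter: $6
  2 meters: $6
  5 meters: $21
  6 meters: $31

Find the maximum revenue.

42

Consider every possible first cut. best[k] is the best of p[i]+best[k−i] over all sellable i≤k.
best[1] = 6
best[2] = max(6+6, 6+0) = 12
best[3] = max(6+12, 6+6) = 18
best[4] = max(6+18, 6+12) = 24
best[5] = max(6+24, 6+18, 21+0) = 30
best[6] = max(6+30, 6+24, 21+6, 31+0) = 36
best[7] = max(6+36, 6+30, 21+12, 31+6) = 42
One optimal cutting: 1 + 1 + 1 + 1 + 1 + 1 + 1 → $42.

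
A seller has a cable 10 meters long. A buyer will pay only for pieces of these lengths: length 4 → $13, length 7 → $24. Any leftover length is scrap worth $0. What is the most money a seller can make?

Build best[k] bottom-up: best[k] = max over allowed piece i of (p[i] + best[k−i]).
best[1] = 0
best[2] = 0
best[3] = 0
best[4] = 13
best[5] = 13
best[6] = 13
best[7] = 24
best[8] = 26  (first piece 4, then best[4]=13)
best[9] = 26
best[10] = 26
One optimal cutting: pieces 4 + 4 with 2 meters of scrap → $26.

26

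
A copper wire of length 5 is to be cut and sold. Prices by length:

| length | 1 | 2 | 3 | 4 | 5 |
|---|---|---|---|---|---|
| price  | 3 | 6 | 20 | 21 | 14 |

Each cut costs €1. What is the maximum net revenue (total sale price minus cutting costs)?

Let net[k] be the best obtainable value from length k. For each k, try every first piece i and keep the best of price[i] + net[k−i] minus the 1 cut fee when i<k.
net[1] = 3
net[2] = max(3+3-1, 6+0) = 6
net[3] = max(3+6-1, 6+3-1, 20+0) = 20
net[4] = max(3+20-1, 6+6-1, 20+3-1, 21+0) = 22
net[5] = max(3+22-1, 6+20-1, 20+6-1, 21+3-1, 14+0) = 25
One optimal plan: pieces 3 + 2 (1 cut) → €26 − €1 = €25.

25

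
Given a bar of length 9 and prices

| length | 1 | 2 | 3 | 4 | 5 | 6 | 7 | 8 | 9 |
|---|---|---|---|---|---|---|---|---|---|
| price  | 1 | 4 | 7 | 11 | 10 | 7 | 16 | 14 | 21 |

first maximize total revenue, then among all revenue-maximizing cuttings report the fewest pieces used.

Build r[k] bottom-up: r[k] = max over allowed piece i of (p[i] + r[k−i]).
r[1] = 1
r[2] = 4
r[3] = 7
r[4] = 11
r[5] = 12  (first piece 1, then r[4]=11)
r[6] = 15  (first piece 2, then r[4]=11)
r[7] = 18  (first piece 3, then r[4]=11)
r[8] = 22  (first piece 4, then r[4]=11)
r[9] = 23  (first piece 1, then r[8]=22)
Maximum revenue is 23.
Now minimize piece count subject to staying optimal: for each k, pieces[k] = 1 + min over i with p[i]+r[k−i]=r[k] of pieces[k−i].
pieces[6] = 2
pieces[7] = 2
pieces[8] = 2
pieces[9] = 3

3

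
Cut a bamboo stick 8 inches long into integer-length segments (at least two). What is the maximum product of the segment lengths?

Define g[k] = max over 1≤i<k of i · max(k−i, g[k−i]); the inner max lets the remainder stay uncut if that's better.
g[2] = 1×max(1,0) = 1×1 = 1
g[3] = 1×max(2,1) = 1×2 = 2
g[4] = 2×max(2,1) = 2×2 = 4
g[5] = 2×max(3,2) = 2×3 = 6
g[6] = 3×max(3,2) = 3×3 = 9
g[7] = 2×max(5,6) = 2×6 = 12
g[8] = 2×max(6,9) = 2×9 = 18
One optimal split: 3 + 3 + 2; product 3×3×2 = 18.

18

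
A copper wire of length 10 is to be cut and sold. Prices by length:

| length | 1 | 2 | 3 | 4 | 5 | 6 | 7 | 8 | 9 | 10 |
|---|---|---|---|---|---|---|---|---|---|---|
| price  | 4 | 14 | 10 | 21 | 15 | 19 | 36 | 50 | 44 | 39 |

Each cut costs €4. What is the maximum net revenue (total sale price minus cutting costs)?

60

Let v[k] be the best obtainable value from length k. For each k, try every first piece i and keep the best of price[i] + v[k−i] minus the 4 cut fee when i<k.
v[1] = 4
v[2] = max(4+4-4, 14+0) = 14
v[3] = max(4+14-4, 14+4-4, 10+0) = 14
v[4] = max(4+14-4, 14+14-4, 10+4-4, 21+0) = 24
v[5] = max(4+24-4, 14+14-4, 10+14-4, 21+4-4, 15+0) = 24
v[6] = max(4+24-4, 14+24-4, 10+14-4, 21+14-4, 15+4-4, 19+0) = 34
v[7] = max(4+34-4, 14+24-4, 10+24-4, …, 19+4-4, 36+0) = 36
v[8] = max(4+36-4, 14+34-4, 10+24-4, …, 36+4-4, 50+0) = 50
v[9] = max(4+50-4, 14+36-4, 10+34-4, …, 50+4-4, 44+0) = 50
v[10] = max(4+50-4, 14+50-4, 10+36-4, …, 44+4-4, 39+0) = 60
One optimal plan: pieces 8 + 2 (1 cut) → €64 − €4 = €60.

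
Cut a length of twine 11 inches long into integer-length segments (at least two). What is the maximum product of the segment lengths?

54

Define m[k] = max over 1≤i<k of i · max(k−i, m[k−i]); the inner max lets the remainder stay uncut if that's better.
Small cases: m[2]=1, m[3]=2, m[4]=4, m[5]=6.
m[6] = 3*max(3,2) = 3*3 = 9
m[7] = 2*max(5,6) = 2*6 = 12
m[8] = 2*max(6,9) = 2*9 = 18
m[9] = 3*max(6,9) = 3*9 = 27
m[10] = 2*max(8,18) = 2*18 = 36
m[11] = 2*max(9,27) = 2*27 = 54
One optimal split: 3 + 3 + 3 + 2; product 3*3*3*2 = 54.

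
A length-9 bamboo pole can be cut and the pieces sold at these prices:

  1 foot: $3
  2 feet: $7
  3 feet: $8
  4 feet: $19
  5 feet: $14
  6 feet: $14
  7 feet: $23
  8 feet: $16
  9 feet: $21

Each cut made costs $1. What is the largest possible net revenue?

39

Build v[k] bottom-up: v[k] = max over allowed piece i of (p[i] + v[k−i]) − 1 per cut.
v[1] = 3
v[2] = 7
v[3] = 9  (first piece 1, then v[2]=7)
v[4] = 19
v[5] = 21  (first piece 1, then v[4]=19)
v[6] = 25  (first piece 2, then v[4]=19)
v[7] = 27  (first piece 1, then v[6]=25)
v[8] = 37  (first piece 4, then v[4]=19)
v[9] = 39  (first piece 1, then v[8]=37)
One optimal plan: pieces 4 + 4 + 1 (2 cuts) → $41 − $2 = $39.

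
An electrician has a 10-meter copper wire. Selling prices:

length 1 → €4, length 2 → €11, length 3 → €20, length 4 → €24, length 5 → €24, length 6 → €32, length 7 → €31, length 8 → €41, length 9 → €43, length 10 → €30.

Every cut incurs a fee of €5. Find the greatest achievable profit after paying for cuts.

Build r[k] bottom-up: r[k] = max over allowed piece i of (p[i] + r[k−i]) − 5 per cut.
r[1] = 4
r[2] = 11
r[3] = 20
r[4] = 24
r[5] = 26  (first piece 2, then r[3]=20)
r[6] = 35  (first piece 3, then r[3]=20)
r[7] = 39  (first piece 3, then r[4]=24)
r[8] = 43  (first piece 4, then r[4]=24)
r[9] = 50  (first piece 3, then r[6]=35)
r[10] = 54  (first piece 3, then r[7]=39)
One optimal plan: pieces 4 + 3 + 3 (2 cuts) → €64 − €10 = €54.

54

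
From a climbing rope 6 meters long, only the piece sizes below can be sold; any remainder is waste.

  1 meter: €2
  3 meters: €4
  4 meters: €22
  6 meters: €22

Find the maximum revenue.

Let f[k] be the best obtainable value from length k. For each k, try every first piece i and keep the best of price[i] + f[k−i].
f[1] = 2
f[2] = 4  (first piece 1, then f[1]=2)
f[3] = max(2+4, 4+0) = 6
f[4] = max(2+6, 4+2, 22+0) = 22
f[5] = max(2+22, 4+4, 22+2) = 24
f[6] = max(2+24, 4+6, 22+4, 22+0) = 26
One optimal cutting: 4 + 1 + 1 → €26.

26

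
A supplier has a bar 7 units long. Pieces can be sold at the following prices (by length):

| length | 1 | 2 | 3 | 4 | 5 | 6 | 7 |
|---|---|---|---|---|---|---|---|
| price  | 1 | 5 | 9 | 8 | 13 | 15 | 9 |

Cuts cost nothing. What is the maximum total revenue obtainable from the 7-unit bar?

19

Build best[k] bottom-up: best[k] = max over allowed piece i of (p[i] + best[k−i]).
best[1] = 1
best[2] = max(1+1, 5+0) = 5
best[3] = max(1+5, 5+1, 9+0) = 9
best[4] = max(1+9, 5+5, 9+1, 8+0) = 10
best[5] = max(1+10, 5+9, 9+5, 8+1, 13+0) = 14
best[6] = max(1+14, 5+10, 9+9, 8+5, 13+1, 15+0) = 18
best[7] = max(1+18, 5+14, 9+10, …, 15+1, 9+0) = 19
One optimal cutting: 3 + 3 + 1 → €9 + €9 + €1 = €19.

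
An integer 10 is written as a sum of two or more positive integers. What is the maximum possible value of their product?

Define f[k] = max over 1≤i<k of i · max(k−i, f[k−i]); the inner max lets the remainder stay uncut if that's better.
f[2] = 1*max(1,0) = 1*1 = 1
f[3] = 1*max(2,1) = 1*2 = 2
f[4] = 2*max(2,1) = 2*2 = 4
f[5] = 2*max(3,2) = 2*3 = 6
f[6] = 3*max(3,2) = 3*3 = 9
f[7] = 2*max(5,6) = 2*6 = 12
f[8] = 2*max(6,9) = 2*9 = 18
f[9] = 3*max(6,9) = 3*9 = 27
f[10] = 2*max(8,18) = 2*18 = 36
One optimal split: 3 + 3 + 2 + 2; product 3*3*2*2 = 36.

36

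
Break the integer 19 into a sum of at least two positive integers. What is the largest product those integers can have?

Fill f[k] for k=2..19: at each k try every first piece i and multiply by the better of (k−i) uncut or f[k−i].
f[2] = 1×max(1,0) = 1×1 = 1
f[3] = max(1×2, 2×1) = 2
f[4] = max(1×3, 2×2, 3×1) = 4
f[5] = max(1×4, 2×3, 3×2, 4×1) = 6
f[6] = max(1×6, 2×4, 3×3, 4×2, 5×1) = 9
f[7] = max(1×9, 2×6, 3×4, 4×3, 5×2, 6×1) = 12
f[8] = max(1×12, 2×9, 3×6, …, 6×2, 7×1) = 18
f[9] = max(1×18, 2×12, 3×9, …, 7×2, 8×1) = 27
f[10] = max(1×27, 2×18, 3×12, …, 8×2, 9×1) = 36
f[11] = max(1×36, 2×27, 3×18, …, 9×2, 10×1) = 54
f[12] = max(1×54, 2×36, 3×27, …, 10×2, 11×1) = 81
f[13] = max(1×81, 2×54, 3×36, …, 11×2, 12×1) = 108
f[14] = max(1×108, 2×81, 3×54, …, 12×2, 13×1) = 162
f[15] = max(1×162, 2×108, 3×81, …, 13×2, 14×1) = 243
f[16] = max(1×243, 2×162, 3×108, …, 14×2, 15×1) = 324
f[17] = max(1×324, 2×243, 3×162, …, 15×2, 16×1) = 486
f[18] = max(1×486, 2×324, 3×243, …, 16×2, 17×1) = 729
f[19] = max(1×729, 2×486, 3×324, …, 17×2, 18×1) = 972
One optimal split: 3 + 3 + 3 + 3 + 3 + 2 + 2; product 3×3×3×3×3×2×2 = 972.

972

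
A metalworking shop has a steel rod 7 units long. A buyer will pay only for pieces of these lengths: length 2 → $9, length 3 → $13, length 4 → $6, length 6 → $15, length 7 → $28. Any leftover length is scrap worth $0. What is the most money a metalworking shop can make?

Build f[k] bottom-up: f[k] = max over allowed piece i of (p[i] + f[k−i]).
f[1] = 0
f[2] = 9
f[3] = max(9+0, 13+0) = 13
f[4] = max(9+9, 13+0, 6+0) = 18
f[5] = max(9+13, 13+9, 6+0) = 22
f[6] = max(9+18, 13+13, 6+9, 15+0) = 27
f[7] = max(9+22, 13+18, 6+13, 15+0, 28+0) = 31
One optimal cutting: 3 + 2 + 2 → $31.

31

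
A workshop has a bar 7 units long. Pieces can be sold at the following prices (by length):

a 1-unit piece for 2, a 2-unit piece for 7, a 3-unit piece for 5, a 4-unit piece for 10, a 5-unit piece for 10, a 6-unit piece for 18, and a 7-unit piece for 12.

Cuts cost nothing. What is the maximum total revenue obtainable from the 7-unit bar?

Let v[k] be the best obtainable value from length k. For each k, try every first piece i and keep the best of price[i] + v[k−i].
v[1] = 2
v[2] = 7
v[3] = 9  (first piece 1, then v[2]=7)
v[4] = 14  (first piece 2, then v[2]=7)
v[5] = 16  (first piece 1, then v[4]=14)
v[6] = 21  (first piece 2, then v[4]=14)
v[7] = 23  (first piece 1, then v[6]=21)
One optimal cutting: 2 + 2 + 2 + 1 → 7 + 7 + 7 + 2 = 23.

23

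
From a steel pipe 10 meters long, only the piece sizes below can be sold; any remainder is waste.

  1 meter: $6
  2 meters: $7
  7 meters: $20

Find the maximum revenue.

60

Consider every possible first cut. r[k] is the best of p[i]+r[k−i] over all sellable i≤k.
r[1] = 6
r[2] = max(6+6, 7+0) = 12
r[3] = max(6+12, 7+6) = 18
r[4] = max(6+18, 7+12) = 24
r[5] = max(6+24, 7+18) = 30
r[6] = max(6+30, 7+24) = 36
r[7] = max(6+36, 7+30, 20+0) = 42
r[8] = max(6+42, 7+36, 20+6) = 48
r[9] = max(6+48, 7+42, 20+12) = 54
r[10] = max(6+54, 7+48, 20+18) = 60
One optimal cutting: 1 + 1 + 1 + 1 + 1 + 1 + 1 + 1 + 1 + 1 → $60.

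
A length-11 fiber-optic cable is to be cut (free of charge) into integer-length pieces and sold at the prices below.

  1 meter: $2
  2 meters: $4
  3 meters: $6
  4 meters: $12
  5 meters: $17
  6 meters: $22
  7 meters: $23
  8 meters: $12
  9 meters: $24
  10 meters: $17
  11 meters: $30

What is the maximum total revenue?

Build R[k] bottom-up: R[k] = max over allowed piece i of (p[i] + R[k−i]).
R[1] = 2
R[2] = max(2+2, 4+0) = 4
R[3] = max(2+4, 4+2, 6+0) = 6
R[4] = max(2+6, 4+4, 6+2, 12+0) = 12
R[5] = max(2+12, 4+6, 6+4, 12+2, 17+0) = 17
R[6] = max(2+17, 4+12, 6+6, 12+4, 17+2, 22+0) = 22
R[7] = max(2+22, 4+17, 6+12, …, 22+2, 23+0) = 24
R[8] = max(2+24, 4+22, 6+17, …, 23+2, 12+0) = 26
R[9] = max(2+26, 4+24, 6+22, …, 12+2, 24+0) = 29
R[10] = max(2+29, 4+26, 6+24, …, 24+2, 17+0) = 34
R[11] = max(2+34, 4+29, 6+26, …, 17+2, 30+0) = 39
One optimal cutting: 6 + 5 → $22 + $17 = $39.

39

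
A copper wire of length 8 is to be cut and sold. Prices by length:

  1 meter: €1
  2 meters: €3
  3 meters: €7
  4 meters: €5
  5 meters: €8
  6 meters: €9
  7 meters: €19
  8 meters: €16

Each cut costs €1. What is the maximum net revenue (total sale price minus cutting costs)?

Let v[k] be the best obtainable value from length k. For each k, try every first piece i and keep the best of price[i] + v[k−i] minus the 1 cut fee when i<k.
v[1] = 1
v[2] = max(1+1-1, 3+0) = 3
v[3] = max(1+3-1, 3+1-1, 7+0) = 7
v[4] = max(1+7-1, 3+3-1, 7+1-1, 5+0) = 7
v[5] = max(1+7-1, 3+7-1, 7+3-1, 5+1-1, 8+0) = 9
v[6] = max(1+9-1, 3+7-1, 7+7-1, 5+3-1, 8+1-1, 9+0) = 13
v[7] = max(1+13-1, 3+9-1, 7+7-1, …, 9+1-1, 19+0) = 19
v[8] = max(1+19-1, 3+13-1, 7+9-1, …, 19+1-1, 16+0) = 19
One optimal plan: pieces 7 + 1 (1 cut) → €20 − €1 = €19.

19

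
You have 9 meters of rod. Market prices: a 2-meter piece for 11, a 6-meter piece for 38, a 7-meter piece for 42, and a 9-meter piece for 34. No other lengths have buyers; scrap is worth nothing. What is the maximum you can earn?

Build f[k] bottom-up: f[k] = max over allowed piece i of (p[i] + f[k−i]).
f[1] = 0
f[2] = 11
f[3] = 11
f[4] = 22  (first piece 2, then f[2]=11)
f[5] = 22
f[6] = 38
f[7] = 42
f[8] = 49  (first piece 2, then f[6]=38)
f[9] = 53  (first piece 2, then f[7]=42)
One optimal cutting: 7 + 2 → 53.

53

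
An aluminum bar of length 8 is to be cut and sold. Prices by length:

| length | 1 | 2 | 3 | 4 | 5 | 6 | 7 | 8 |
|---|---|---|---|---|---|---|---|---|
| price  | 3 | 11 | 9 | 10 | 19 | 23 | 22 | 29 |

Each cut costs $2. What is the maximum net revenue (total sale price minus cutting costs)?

Consider every possible first cut. net[k] is the best of p[i]+net[k−i] over all sellable i≤k, charging 2 whenever i<k.
net[1] = 3
net[2] = max(3+3-2, 11+0) = 11
net[3] = max(3+11-2, 11+3-2, 9+0) = 12
net[4] = max(3+12-2, 11+11-2, 9+3-2, 10+0) = 20
net[5] = max(3+20-2, 11+12-2, 9+11-2, 10+3-2, 19+0) = 21
net[6] = max(3+21-2, 11+20-2, 9+12-2, 10+11-2, 19+3-2, 23+0) = 29
net[7] = max(3+29-2, 11+21-2, 9+20-2, …, 23+3-2, 22+0) = 30
net[8] = max(3+30-2, 11+29-2, 9+21-2, …, 22+3-2, 29+0) = 38
One optimal plan: pieces 2 + 2 + 2 + 2 (3 cuts) → $44 − $6 = $38.

38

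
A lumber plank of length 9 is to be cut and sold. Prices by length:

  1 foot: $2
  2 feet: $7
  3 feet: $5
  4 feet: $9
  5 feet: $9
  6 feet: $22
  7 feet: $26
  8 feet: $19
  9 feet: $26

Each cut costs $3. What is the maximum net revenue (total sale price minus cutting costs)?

30

Let net[k] be the best obtainable value from length k. For each k, try every first piece i and keep the best of price[i] + net[k−i] minus the 3 cut fee when i<k.
net[1] = 2
net[2] = max(2+2-3, 7+0) = 7
net[3] = max(2+7-3, 7+2-3, 5+0) = 6
net[4] = max(2+6-3, 7+7-3, 5+2-3, 9+0) = 11
net[5] = max(2+11-3, 7+6-3, 5+7-3, 9+2-3, 9+0) = 10
net[6] = max(2+10-3, 7+11-3, 5+6-3, 9+7-3, 9+2-3, 22+0) = 22
net[7] = max(2+22-3, 7+10-3, 5+11-3, …, 22+2-3, 26+0) = 26
net[8] = max(2+26-3, 7+22-3, 5+10-3, …, 26+2-3, 19+0) = 26
net[9] = max(2+26-3, 7+26-3, 5+22-3, …, 19+2-3, 26+0) = 30
One optimal plan: pieces 7 + 2 (1 cut) → $33 − $3 = $30.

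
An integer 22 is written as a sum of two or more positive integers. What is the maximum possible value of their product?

2916

Define prod[k] = max over 1≤i<k of i · max(k−i, prod[k−i]); the inner max lets the remainder stay uncut if that's better.
prod[2] = 1*max(1,0) = 1*1 = 1
prod[3] = max(1*2, 2*1) = 2
prod[4] = max(1*3, 2*2, 3*1) = 4
prod[5] = max(1*4, 2*3, 3*2, 4*1) = 6
prod[6] = max(1*6, 2*4, 3*3, 4*2, 5*1) = 9
prod[7] = max(1*9, 2*6, 3*4, 4*3, 5*2, 6*1) = 12
prod[8] = max(1*12, 2*9, 3*6, …, 6*2, 7*1) = 18
prod[9] = max(1*18, 2*12, 3*9, …, 7*2, 8*1) = 27
prod[10] = max(1*27, 2*18, 3*12, …, 8*2, 9*1) = 36
prod[11] = max(1*36, 2*27, 3*18, …, 9*2, 10*1) = 54
prod[12] = max(1*54, 2*36, 3*27, …, 10*2, 11*1) = 81
prod[13] = max(1*81, 2*54, 3*36, …, 11*2, 12*1) = 108
prod[14] = max(1*108, 2*81, 3*54, …, 12*2, 13*1) = 162
prod[15] = max(1*162, 2*108, 3*81, …, 13*2, 14*1) = 243
prod[16] = max(1*243, 2*162, 3*108, …, 14*2, 15*1) = 324
prod[17] = max(1*324, 2*243, 3*162, …, 15*2, 16*1) = 486
prod[18] = max(1*486, 2*324, 3*243, …, 16*2, 17*1) = 729
prod[19] = max(1*729, 2*486, 3*324, …, 17*2, 18*1) = 972
prod[20] = max(1*972, 2*729, 3*486, …, 18*2, 19*1) = 1458
prod[21] = max(1*1458, 2*972, 3*729, …, 19*2, 20*1) = 2187
prod[22] = max(1*2187, 2*1458, 3*972, …, 20*2, 21*1) = 2916
One optimal split: 3 + 3 + 3 + 3 + 3 + 3 + 2 + 2; product 3*3*3*3*3*3*2*2 = 2916.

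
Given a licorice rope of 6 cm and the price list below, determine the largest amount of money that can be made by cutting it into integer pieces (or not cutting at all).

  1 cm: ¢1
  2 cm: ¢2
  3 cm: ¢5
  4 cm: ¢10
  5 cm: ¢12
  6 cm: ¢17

17

Build best[k] bottom-up: best[k] = max over allowed piece i of (p[i] + best[k−i]).
best[1] = 1
best[2] = 2  (first piece 1, then best[1]=1)
best[3] = 5
best[4] = 10
best[5] = 12
best[6] = 17
Best is to sell the whole 6-cm piece uncut for ¢17.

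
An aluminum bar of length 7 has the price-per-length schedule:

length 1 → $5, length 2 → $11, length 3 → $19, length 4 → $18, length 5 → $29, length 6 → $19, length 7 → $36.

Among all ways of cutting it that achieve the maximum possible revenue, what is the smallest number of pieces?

Build r[k] bottom-up: r[k] = max over allowed piece i of (p[i] + r[k−i]).
r[1] = 5
r[2] = max(5+5, 11+0) = 11
r[3] = max(5+11, 11+5, 19+0) = 19
r[4] = max(5+19, 11+11, 19+5, 18+0) = 24
r[5] = max(5+24, 11+19, 19+11, 18+5, 29+0) = 30
r[6] = max(5+30, 11+24, 19+19, 18+11, 29+5, 19+0) = 38
r[7] = max(5+38, 11+30, 19+24, …, 19+5, 36+0) = 43
Maximum revenue is $43.
Now minimize piece count subject to staying optimal: for each k, pieces[k] = 1 + min over i with p[i]+r[k−i]=r[k] of pieces[k−i].
pieces[4] = 2
pieces[5] = 2
pieces[6] = 2
pieces[7] = 3

3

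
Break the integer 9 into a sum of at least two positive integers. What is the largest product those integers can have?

27

Fill m[k] for k=2..9: at each k try every first piece i and multiply by the better of (k−i) uncut or m[k−i].
m[2] = 1×max(1,0) = 1×1 = 1
m[3] = max(1×2, 2×1) = 2
m[4] = max(1×3, 2×2, 3×1) = 4
m[5] = max(1×4, 2×3, 3×2, 4×1) = 6
m[6] = max(1×6, 2×4, 3×3, 4×2, 5×1) = 9
m[7] = max(1×9, 2×6, 3×4, 4×3, 5×2, 6×1) = 12
m[8] = max(1×12, 2×9, 3×6, …, 6×2, 7×1) = 18
m[9] = max(1×18, 2×12, 3×9, …, 7×2, 8×1) = 27
One optimal split: 3 + 3 + 3; product 3×3×3 = 27.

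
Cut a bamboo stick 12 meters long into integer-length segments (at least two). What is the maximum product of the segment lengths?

81

Define prod[k] = max over 1≤i<k of i · max(k−i, prod[k−i]); the inner max lets the remainder stay uncut if that's better.
prod[2] = 1×max(1,0) = 1×1 = 1
prod[3] = max(1×2, 2×1) = 2
prod[4] = max(1×3, 2×2, 3×1) = 4
prod[5] = max(1×4, 2×3, 3×2, 4×1) = 6
prod[6] = max(1×6, 2×4, 3×3, 4×2, 5×1) = 9
prod[7] = max(1×9, 2×6, 3×4, 4×3, 5×2, 6×1) = 12
prod[8] = max(1×12, 2×9, 3×6, …, 6×2, 7×1) = 18
prod[9] = max(1×18, 2×12, 3×9, …, 7×2, 8×1) = 27
prod[10] = max(1×27, 2×18, 3×12, …, 8×2, 9×1) = 36
prod[11] = max(1×36, 2×27, 3×18, …, 9×2, 10×1) = 54
prod[12] = max(1×54, 2×36, 3×27, …, 10×2, 11×1) = 81
One optimal split: 3 + 3 + 3 + 3; product 3×3×3×3 = 81.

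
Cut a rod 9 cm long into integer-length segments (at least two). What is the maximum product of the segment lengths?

Let f[k] be the best product for length k (with at least one cut). For each first piece i, the rest contributes max(k−i, f[k−i]).
f[2] = 1×max(1,0) = 1×1 = 1
f[3] = max(1×2, 2×1) = 2
f[4] = max(1×3, 2×2, 3×1) = 4
f[5] = max(1×4, 2×3, 3×2, 4×1) = 6
f[6] = max(1×6, 2×4, 3×3, 4×2, 5×1) = 9
f[7] = max(1×9, 2×6, 3×4, 4×3, 5×2, 6×1) = 12
f[8] = max(1×12, 2×9, 3×6, …, 6×2, 7×1) = 18
f[9] = max(1×18, 2×12, 3×9, …, 7×2, 8×1) = 27
One optimal split: 3 + 3 + 3; product 3×3×3 = 27.

27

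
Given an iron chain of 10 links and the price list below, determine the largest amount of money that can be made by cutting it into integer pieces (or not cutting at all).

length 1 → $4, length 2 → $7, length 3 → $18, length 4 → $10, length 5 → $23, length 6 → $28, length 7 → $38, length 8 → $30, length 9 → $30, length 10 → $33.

58

Let best[k] be the best obtainable value from length k. For each k, try every first piece i and keep the best of price[i] + best[k−i].
best[1] = 4
best[2] = 8  (first piece 1, then best[1]=4)
best[3] = 18
best[4] = 22  (first piece 1, then best[3]=18)
best[5] = 26  (first piece 1, then best[4]=22)
best[6] = 36  (first piece 3, then best[3]=18)
best[7] = 40  (first piece 1, then best[6]=36)
best[8] = 44  (first piece 1, then best[7]=40)
best[9] = 54  (first piece 3, then best[6]=36)
best[10] = 58  (first piece 1, then best[9]=54)
One optimal cutting: 3 + 3 + 3 + 1 → $18 + $18 + $18 + $4 = $58.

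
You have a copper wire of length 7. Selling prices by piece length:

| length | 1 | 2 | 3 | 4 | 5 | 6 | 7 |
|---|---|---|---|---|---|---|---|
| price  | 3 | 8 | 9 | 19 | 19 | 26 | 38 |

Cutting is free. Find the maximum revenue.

38

Build v[k] bottom-up: v[k] = max over allowed piece i of (p[i] + v[k−i]).
v[1] = 3
v[2] = 8
v[3] = 11  (first piece 1, then v[2]=8)
v[4] = 19
v[5] = 22  (first piece 1, then v[4]=19)
v[6] = 27  (first piece 2, then v[4]=19)
v[7] = 38
Best is to sell the whole 7-meter piece uncut for €38.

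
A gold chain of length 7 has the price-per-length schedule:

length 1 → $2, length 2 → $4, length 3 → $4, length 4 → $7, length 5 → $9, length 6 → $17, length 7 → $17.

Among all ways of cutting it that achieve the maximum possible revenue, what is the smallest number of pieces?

Consider every possible first cut. r[k] is the best of p[i]+r[k−i] over all sellable i≤k.
r[1] = 2
r[2] = 4  (first piece 1, then r[1]=2)
r[3] = 6  (first piece 1, then r[2]=4)
r[4] = 8  (first piece 1, then r[3]=6)
r[5] = 10  (first piece 1, then r[4]=8)
r[6] = 17
r[7] = 19  (first piece 1, then r[6]=17)
Maximum revenue is $19.
Now minimize piece count subject to staying optimal: for each k, pieces[k] = 1 + min over i with p[i]+r[k−i]=r[k] of pieces[k−i].
pieces[4] = 2
pieces[5] = 3
pieces[6] = 1
pieces[7] = 2

2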